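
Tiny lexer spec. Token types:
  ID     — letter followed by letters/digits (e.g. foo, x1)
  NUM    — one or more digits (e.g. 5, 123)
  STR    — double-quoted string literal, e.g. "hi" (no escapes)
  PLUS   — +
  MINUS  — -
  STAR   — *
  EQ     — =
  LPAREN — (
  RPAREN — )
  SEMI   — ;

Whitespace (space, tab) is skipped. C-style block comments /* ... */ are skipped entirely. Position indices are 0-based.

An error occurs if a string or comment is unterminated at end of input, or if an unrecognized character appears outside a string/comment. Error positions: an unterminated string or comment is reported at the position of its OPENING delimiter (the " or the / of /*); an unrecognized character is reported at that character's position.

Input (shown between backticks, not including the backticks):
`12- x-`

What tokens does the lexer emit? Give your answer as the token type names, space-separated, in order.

pos=0: emit NUM '12' (now at pos=2)
pos=2: emit MINUS '-'
pos=4: emit ID 'x' (now at pos=5)
pos=5: emit MINUS '-'
DONE. 4 tokens: [NUM, MINUS, ID, MINUS]

Answer: NUM MINUS ID MINUS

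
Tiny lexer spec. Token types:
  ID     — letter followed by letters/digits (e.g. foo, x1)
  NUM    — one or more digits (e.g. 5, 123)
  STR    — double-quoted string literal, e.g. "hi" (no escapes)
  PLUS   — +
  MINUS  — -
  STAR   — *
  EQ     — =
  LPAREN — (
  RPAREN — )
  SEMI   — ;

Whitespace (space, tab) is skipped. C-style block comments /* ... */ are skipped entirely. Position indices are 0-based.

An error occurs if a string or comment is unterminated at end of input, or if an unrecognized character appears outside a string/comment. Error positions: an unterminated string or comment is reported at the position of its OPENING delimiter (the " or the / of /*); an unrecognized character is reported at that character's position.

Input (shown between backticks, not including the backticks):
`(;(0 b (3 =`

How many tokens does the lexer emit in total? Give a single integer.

pos=0: emit LPAREN '('
pos=1: emit SEMI ';'
pos=2: emit LPAREN '('
pos=3: emit NUM '0' (now at pos=4)
pos=5: emit ID 'b' (now at pos=6)
pos=7: emit LPAREN '('
pos=8: emit NUM '3' (now at pos=9)
pos=10: emit EQ '='
DONE. 8 tokens: [LPAREN, SEMI, LPAREN, NUM, ID, LPAREN, NUM, EQ]

Answer: 8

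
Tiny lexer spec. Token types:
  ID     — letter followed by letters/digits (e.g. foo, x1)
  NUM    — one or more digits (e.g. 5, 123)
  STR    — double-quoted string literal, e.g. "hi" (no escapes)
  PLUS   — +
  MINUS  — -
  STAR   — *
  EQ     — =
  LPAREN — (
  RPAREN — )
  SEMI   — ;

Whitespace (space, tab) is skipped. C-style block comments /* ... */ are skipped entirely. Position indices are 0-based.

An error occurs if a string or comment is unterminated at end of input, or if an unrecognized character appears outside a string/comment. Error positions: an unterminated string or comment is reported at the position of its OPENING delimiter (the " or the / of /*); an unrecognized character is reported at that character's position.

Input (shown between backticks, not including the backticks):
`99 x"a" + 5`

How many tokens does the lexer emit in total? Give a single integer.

Answer: 5

Derivation:
pos=0: emit NUM '99' (now at pos=2)
pos=3: emit ID 'x' (now at pos=4)
pos=4: enter STRING mode
pos=4: emit STR "a" (now at pos=7)
pos=8: emit PLUS '+'
pos=10: emit NUM '5' (now at pos=11)
DONE. 5 tokens: [NUM, ID, STR, PLUS, NUM]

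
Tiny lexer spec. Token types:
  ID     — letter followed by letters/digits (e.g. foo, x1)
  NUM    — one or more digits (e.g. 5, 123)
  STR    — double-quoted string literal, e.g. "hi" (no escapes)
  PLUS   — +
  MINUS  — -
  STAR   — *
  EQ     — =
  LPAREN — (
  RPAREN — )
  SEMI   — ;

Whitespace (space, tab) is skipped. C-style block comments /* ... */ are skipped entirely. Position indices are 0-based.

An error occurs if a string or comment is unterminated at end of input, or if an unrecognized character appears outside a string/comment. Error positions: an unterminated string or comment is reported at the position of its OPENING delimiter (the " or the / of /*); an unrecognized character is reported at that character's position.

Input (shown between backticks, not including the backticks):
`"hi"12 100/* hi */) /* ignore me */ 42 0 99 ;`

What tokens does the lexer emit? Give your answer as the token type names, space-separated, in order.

Answer: STR NUM NUM RPAREN NUM NUM NUM SEMI

Derivation:
pos=0: enter STRING mode
pos=0: emit STR "hi" (now at pos=4)
pos=4: emit NUM '12' (now at pos=6)
pos=7: emit NUM '100' (now at pos=10)
pos=10: enter COMMENT mode (saw '/*')
exit COMMENT mode (now at pos=18)
pos=18: emit RPAREN ')'
pos=20: enter COMMENT mode (saw '/*')
exit COMMENT mode (now at pos=35)
pos=36: emit NUM '42' (now at pos=38)
pos=39: emit NUM '0' (now at pos=40)
pos=41: emit NUM '99' (now at pos=43)
pos=44: emit SEMI ';'
DONE. 8 tokens: [STR, NUM, NUM, RPAREN, NUM, NUM, NUM, SEMI]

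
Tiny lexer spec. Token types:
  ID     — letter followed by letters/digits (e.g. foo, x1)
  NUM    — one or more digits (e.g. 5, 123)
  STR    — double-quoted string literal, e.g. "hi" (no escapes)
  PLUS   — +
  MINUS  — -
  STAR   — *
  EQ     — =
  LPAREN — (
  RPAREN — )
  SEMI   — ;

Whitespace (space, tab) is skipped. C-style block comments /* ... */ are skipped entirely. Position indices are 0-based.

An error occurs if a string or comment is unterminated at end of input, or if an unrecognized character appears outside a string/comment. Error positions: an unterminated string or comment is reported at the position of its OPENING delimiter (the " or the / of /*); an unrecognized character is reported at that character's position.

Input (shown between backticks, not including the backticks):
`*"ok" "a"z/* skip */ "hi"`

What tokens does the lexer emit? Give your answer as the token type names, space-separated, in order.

Answer: STAR STR STR ID STR

Derivation:
pos=0: emit STAR '*'
pos=1: enter STRING mode
pos=1: emit STR "ok" (now at pos=5)
pos=6: enter STRING mode
pos=6: emit STR "a" (now at pos=9)
pos=9: emit ID 'z' (now at pos=10)
pos=10: enter COMMENT mode (saw '/*')
exit COMMENT mode (now at pos=20)
pos=21: enter STRING mode
pos=21: emit STR "hi" (now at pos=25)
DONE. 5 tokens: [STAR, STR, STR, ID, STR]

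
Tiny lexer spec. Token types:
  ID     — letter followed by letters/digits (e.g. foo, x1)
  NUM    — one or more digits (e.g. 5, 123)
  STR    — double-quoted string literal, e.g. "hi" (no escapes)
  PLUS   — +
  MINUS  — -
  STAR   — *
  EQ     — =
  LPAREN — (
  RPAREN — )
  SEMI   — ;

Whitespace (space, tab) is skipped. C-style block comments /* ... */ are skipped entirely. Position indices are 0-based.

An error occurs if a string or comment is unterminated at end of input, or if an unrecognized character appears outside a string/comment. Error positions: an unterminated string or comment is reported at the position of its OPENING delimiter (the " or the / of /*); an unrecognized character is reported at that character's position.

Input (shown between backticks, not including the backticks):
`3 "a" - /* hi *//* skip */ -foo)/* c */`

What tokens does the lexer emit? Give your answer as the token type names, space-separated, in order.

pos=0: emit NUM '3' (now at pos=1)
pos=2: enter STRING mode
pos=2: emit STR "a" (now at pos=5)
pos=6: emit MINUS '-'
pos=8: enter COMMENT mode (saw '/*')
exit COMMENT mode (now at pos=16)
pos=16: enter COMMENT mode (saw '/*')
exit COMMENT mode (now at pos=26)
pos=27: emit MINUS '-'
pos=28: emit ID 'foo' (now at pos=31)
pos=31: emit RPAREN ')'
pos=32: enter COMMENT mode (saw '/*')
exit COMMENT mode (now at pos=39)
DONE. 6 tokens: [NUM, STR, MINUS, MINUS, ID, RPAREN]

Answer: NUM STR MINUS MINUS ID RPAREN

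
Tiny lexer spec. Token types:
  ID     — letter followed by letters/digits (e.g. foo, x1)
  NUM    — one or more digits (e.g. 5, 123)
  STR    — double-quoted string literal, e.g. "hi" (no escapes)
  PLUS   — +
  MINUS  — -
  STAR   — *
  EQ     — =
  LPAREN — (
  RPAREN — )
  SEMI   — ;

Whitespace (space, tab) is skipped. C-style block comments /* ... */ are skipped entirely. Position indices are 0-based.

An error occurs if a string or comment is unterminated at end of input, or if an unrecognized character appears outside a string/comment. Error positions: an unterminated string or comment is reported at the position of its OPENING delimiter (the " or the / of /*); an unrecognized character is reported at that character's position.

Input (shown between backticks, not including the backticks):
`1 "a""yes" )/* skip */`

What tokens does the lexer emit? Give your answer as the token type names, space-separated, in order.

pos=0: emit NUM '1' (now at pos=1)
pos=2: enter STRING mode
pos=2: emit STR "a" (now at pos=5)
pos=5: enter STRING mode
pos=5: emit STR "yes" (now at pos=10)
pos=11: emit RPAREN ')'
pos=12: enter COMMENT mode (saw '/*')
exit COMMENT mode (now at pos=22)
DONE. 4 tokens: [NUM, STR, STR, RPAREN]

Answer: NUM STR STR RPAREN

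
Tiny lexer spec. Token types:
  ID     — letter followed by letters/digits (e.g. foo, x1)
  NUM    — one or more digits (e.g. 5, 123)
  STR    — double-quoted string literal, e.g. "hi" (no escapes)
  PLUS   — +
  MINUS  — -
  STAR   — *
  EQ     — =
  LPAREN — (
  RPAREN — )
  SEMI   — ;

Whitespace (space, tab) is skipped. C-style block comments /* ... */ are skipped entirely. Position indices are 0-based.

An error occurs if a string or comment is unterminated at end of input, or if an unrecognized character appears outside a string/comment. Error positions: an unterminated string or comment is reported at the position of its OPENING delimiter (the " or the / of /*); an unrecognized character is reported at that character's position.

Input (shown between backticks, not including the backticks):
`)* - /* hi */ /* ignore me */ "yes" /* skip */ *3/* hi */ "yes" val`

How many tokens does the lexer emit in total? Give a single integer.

Answer: 8

Derivation:
pos=0: emit RPAREN ')'
pos=1: emit STAR '*'
pos=3: emit MINUS '-'
pos=5: enter COMMENT mode (saw '/*')
exit COMMENT mode (now at pos=13)
pos=14: enter COMMENT mode (saw '/*')
exit COMMENT mode (now at pos=29)
pos=30: enter STRING mode
pos=30: emit STR "yes" (now at pos=35)
pos=36: enter COMMENT mode (saw '/*')
exit COMMENT mode (now at pos=46)
pos=47: emit STAR '*'
pos=48: emit NUM '3' (now at pos=49)
pos=49: enter COMMENT mode (saw '/*')
exit COMMENT mode (now at pos=57)
pos=58: enter STRING mode
pos=58: emit STR "yes" (now at pos=63)
pos=64: emit ID 'val' (now at pos=67)
DONE. 8 tokens: [RPAREN, STAR, MINUS, STR, STAR, NUM, STR, ID]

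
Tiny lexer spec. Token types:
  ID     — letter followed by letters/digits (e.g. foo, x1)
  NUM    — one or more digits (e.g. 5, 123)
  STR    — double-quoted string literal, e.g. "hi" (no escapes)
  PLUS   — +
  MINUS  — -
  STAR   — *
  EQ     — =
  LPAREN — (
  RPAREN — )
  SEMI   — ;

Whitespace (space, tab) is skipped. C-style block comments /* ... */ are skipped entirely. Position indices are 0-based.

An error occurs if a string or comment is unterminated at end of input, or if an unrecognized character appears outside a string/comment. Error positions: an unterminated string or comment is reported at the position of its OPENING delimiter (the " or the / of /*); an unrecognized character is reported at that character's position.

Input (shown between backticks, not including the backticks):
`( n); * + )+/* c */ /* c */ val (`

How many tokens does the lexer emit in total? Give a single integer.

pos=0: emit LPAREN '('
pos=2: emit ID 'n' (now at pos=3)
pos=3: emit RPAREN ')'
pos=4: emit SEMI ';'
pos=6: emit STAR '*'
pos=8: emit PLUS '+'
pos=10: emit RPAREN ')'
pos=11: emit PLUS '+'
pos=12: enter COMMENT mode (saw '/*')
exit COMMENT mode (now at pos=19)
pos=20: enter COMMENT mode (saw '/*')
exit COMMENT mode (now at pos=27)
pos=28: emit ID 'val' (now at pos=31)
pos=32: emit LPAREN '('
DONE. 10 tokens: [LPAREN, ID, RPAREN, SEMI, STAR, PLUS, RPAREN, PLUS, ID, LPAREN]

Answer: 10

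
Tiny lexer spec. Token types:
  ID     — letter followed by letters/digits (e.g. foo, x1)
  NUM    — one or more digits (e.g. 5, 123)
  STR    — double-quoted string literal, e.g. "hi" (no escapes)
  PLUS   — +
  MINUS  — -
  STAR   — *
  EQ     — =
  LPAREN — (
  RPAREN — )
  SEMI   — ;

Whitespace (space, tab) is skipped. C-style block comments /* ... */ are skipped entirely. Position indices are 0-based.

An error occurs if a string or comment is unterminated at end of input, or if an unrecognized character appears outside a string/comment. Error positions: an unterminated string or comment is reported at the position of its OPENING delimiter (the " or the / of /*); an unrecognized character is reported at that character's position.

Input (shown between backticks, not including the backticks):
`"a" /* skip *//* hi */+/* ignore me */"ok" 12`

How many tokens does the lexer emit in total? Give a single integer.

pos=0: enter STRING mode
pos=0: emit STR "a" (now at pos=3)
pos=4: enter COMMENT mode (saw '/*')
exit COMMENT mode (now at pos=14)
pos=14: enter COMMENT mode (saw '/*')
exit COMMENT mode (now at pos=22)
pos=22: emit PLUS '+'
pos=23: enter COMMENT mode (saw '/*')
exit COMMENT mode (now at pos=38)
pos=38: enter STRING mode
pos=38: emit STR "ok" (now at pos=42)
pos=43: emit NUM '12' (now at pos=45)
DONE. 4 tokens: [STR, PLUS, STR, NUM]

Answer: 4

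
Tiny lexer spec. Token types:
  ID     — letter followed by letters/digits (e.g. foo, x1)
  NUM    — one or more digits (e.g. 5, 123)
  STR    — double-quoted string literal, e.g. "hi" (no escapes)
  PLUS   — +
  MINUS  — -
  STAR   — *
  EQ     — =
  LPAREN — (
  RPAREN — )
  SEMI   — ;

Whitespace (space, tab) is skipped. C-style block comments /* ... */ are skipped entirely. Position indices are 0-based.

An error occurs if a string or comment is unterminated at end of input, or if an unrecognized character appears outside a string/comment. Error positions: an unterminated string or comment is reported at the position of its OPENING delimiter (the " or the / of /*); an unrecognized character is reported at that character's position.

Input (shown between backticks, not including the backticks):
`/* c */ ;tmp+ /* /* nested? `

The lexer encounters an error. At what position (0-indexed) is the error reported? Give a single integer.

pos=0: enter COMMENT mode (saw '/*')
exit COMMENT mode (now at pos=7)
pos=8: emit SEMI ';'
pos=9: emit ID 'tmp' (now at pos=12)
pos=12: emit PLUS '+'
pos=14: enter COMMENT mode (saw '/*')
pos=14: ERROR — unterminated comment (reached EOF)

Answer: 14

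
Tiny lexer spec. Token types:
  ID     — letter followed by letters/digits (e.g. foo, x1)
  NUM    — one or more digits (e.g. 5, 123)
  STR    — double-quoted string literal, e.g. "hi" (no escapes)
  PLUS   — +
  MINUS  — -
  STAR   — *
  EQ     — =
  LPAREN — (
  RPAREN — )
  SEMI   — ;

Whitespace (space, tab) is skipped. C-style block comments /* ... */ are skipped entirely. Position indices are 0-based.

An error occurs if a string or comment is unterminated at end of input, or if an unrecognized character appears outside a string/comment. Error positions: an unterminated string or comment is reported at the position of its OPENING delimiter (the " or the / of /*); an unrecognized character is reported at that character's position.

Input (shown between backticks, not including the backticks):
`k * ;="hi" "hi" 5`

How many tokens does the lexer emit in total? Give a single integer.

Answer: 7

Derivation:
pos=0: emit ID 'k' (now at pos=1)
pos=2: emit STAR '*'
pos=4: emit SEMI ';'
pos=5: emit EQ '='
pos=6: enter STRING mode
pos=6: emit STR "hi" (now at pos=10)
pos=11: enter STRING mode
pos=11: emit STR "hi" (now at pos=15)
pos=16: emit NUM '5' (now at pos=17)
DONE. 7 tokens: [ID, STAR, SEMI, EQ, STR, STR, NUM]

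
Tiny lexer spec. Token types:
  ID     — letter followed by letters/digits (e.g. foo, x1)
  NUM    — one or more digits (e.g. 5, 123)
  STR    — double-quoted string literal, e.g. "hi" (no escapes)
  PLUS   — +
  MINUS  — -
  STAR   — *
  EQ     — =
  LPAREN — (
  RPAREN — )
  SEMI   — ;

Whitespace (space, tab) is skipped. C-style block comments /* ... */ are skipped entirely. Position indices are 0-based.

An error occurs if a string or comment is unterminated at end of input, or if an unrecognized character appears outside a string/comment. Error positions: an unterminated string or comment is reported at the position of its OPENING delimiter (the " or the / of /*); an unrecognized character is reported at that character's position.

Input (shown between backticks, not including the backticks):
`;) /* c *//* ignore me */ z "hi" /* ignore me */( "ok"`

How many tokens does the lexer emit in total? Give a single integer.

pos=0: emit SEMI ';'
pos=1: emit RPAREN ')'
pos=3: enter COMMENT mode (saw '/*')
exit COMMENT mode (now at pos=10)
pos=10: enter COMMENT mode (saw '/*')
exit COMMENT mode (now at pos=25)
pos=26: emit ID 'z' (now at pos=27)
pos=28: enter STRING mode
pos=28: emit STR "hi" (now at pos=32)
pos=33: enter COMMENT mode (saw '/*')
exit COMMENT mode (now at pos=48)
pos=48: emit LPAREN '('
pos=50: enter STRING mode
pos=50: emit STR "ok" (now at pos=54)
DONE. 6 tokens: [SEMI, RPAREN, ID, STR, LPAREN, STR]

Answer: 6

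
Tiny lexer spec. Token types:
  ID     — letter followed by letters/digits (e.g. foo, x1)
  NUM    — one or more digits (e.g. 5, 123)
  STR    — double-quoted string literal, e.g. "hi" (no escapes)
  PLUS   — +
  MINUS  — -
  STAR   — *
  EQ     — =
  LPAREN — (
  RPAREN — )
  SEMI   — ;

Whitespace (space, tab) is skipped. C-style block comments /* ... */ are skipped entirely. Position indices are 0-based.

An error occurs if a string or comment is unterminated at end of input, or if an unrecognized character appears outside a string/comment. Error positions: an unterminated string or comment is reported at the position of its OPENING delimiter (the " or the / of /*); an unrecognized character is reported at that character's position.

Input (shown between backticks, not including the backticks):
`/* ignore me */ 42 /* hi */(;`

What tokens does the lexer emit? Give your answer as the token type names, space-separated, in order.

Answer: NUM LPAREN SEMI

Derivation:
pos=0: enter COMMENT mode (saw '/*')
exit COMMENT mode (now at pos=15)
pos=16: emit NUM '42' (now at pos=18)
pos=19: enter COMMENT mode (saw '/*')
exit COMMENT mode (now at pos=27)
pos=27: emit LPAREN '('
pos=28: emit SEMI ';'
DONE. 3 tokens: [NUM, LPAREN, SEMI]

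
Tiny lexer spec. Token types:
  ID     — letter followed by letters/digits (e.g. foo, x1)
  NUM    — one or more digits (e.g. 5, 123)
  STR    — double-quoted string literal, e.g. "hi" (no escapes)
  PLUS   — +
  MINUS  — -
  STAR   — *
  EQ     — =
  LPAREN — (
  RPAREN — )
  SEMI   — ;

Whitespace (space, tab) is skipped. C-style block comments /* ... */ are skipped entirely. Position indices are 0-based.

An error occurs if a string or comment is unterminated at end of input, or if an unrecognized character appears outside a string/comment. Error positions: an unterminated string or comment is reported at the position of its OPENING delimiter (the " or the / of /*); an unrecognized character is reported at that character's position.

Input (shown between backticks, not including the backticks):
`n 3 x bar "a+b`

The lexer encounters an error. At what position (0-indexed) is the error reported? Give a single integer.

Answer: 10

Derivation:
pos=0: emit ID 'n' (now at pos=1)
pos=2: emit NUM '3' (now at pos=3)
pos=4: emit ID 'x' (now at pos=5)
pos=6: emit ID 'bar' (now at pos=9)
pos=10: enter STRING mode
pos=10: ERROR — unterminated string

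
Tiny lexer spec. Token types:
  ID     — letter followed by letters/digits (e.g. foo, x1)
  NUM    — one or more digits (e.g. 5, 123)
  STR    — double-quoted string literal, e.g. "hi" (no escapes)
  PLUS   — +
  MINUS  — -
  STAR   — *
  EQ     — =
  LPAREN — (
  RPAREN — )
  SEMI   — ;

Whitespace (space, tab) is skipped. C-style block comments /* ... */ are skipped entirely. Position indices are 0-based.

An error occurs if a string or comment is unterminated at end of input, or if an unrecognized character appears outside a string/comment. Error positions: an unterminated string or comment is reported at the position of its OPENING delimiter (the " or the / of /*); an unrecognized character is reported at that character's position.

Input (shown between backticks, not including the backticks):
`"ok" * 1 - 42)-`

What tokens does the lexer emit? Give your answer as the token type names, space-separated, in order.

pos=0: enter STRING mode
pos=0: emit STR "ok" (now at pos=4)
pos=5: emit STAR '*'
pos=7: emit NUM '1' (now at pos=8)
pos=9: emit MINUS '-'
pos=11: emit NUM '42' (now at pos=13)
pos=13: emit RPAREN ')'
pos=14: emit MINUS '-'
DONE. 7 tokens: [STR, STAR, NUM, MINUS, NUM, RPAREN, MINUS]

Answer: STR STAR NUM MINUS NUM RPAREN MINUS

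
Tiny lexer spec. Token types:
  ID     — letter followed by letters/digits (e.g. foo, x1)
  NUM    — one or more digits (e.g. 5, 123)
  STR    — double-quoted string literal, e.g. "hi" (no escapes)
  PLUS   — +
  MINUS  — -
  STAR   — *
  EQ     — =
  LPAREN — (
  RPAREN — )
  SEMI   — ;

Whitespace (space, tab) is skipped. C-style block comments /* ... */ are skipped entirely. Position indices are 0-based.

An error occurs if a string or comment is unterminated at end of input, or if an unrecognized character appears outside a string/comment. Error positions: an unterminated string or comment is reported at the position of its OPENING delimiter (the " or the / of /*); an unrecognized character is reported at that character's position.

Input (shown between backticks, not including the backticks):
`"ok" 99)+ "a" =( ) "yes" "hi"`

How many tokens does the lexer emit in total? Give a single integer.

Answer: 10

Derivation:
pos=0: enter STRING mode
pos=0: emit STR "ok" (now at pos=4)
pos=5: emit NUM '99' (now at pos=7)
pos=7: emit RPAREN ')'
pos=8: emit PLUS '+'
pos=10: enter STRING mode
pos=10: emit STR "a" (now at pos=13)
pos=14: emit EQ '='
pos=15: emit LPAREN '('
pos=17: emit RPAREN ')'
pos=19: enter STRING mode
pos=19: emit STR "yes" (now at pos=24)
pos=25: enter STRING mode
pos=25: emit STR "hi" (now at pos=29)
DONE. 10 tokens: [STR, NUM, RPAREN, PLUS, STR, EQ, LPAREN, RPAREN, STR, STR]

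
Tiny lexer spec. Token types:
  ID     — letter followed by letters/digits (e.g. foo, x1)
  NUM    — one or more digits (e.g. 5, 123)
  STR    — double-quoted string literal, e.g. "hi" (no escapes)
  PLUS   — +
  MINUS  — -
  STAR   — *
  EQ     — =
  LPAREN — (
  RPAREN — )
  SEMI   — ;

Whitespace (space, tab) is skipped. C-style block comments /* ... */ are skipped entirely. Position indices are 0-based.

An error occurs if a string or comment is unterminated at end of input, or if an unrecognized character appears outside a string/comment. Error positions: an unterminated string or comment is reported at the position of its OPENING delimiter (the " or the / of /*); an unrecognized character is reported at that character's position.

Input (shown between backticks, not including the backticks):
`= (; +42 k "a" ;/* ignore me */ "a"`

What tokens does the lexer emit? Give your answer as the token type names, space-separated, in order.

Answer: EQ LPAREN SEMI PLUS NUM ID STR SEMI STR

Derivation:
pos=0: emit EQ '='
pos=2: emit LPAREN '('
pos=3: emit SEMI ';'
pos=5: emit PLUS '+'
pos=6: emit NUM '42' (now at pos=8)
pos=9: emit ID 'k' (now at pos=10)
pos=11: enter STRING mode
pos=11: emit STR "a" (now at pos=14)
pos=15: emit SEMI ';'
pos=16: enter COMMENT mode (saw '/*')
exit COMMENT mode (now at pos=31)
pos=32: enter STRING mode
pos=32: emit STR "a" (now at pos=35)
DONE. 9 tokens: [EQ, LPAREN, SEMI, PLUS, NUM, ID, STR, SEMI, STR]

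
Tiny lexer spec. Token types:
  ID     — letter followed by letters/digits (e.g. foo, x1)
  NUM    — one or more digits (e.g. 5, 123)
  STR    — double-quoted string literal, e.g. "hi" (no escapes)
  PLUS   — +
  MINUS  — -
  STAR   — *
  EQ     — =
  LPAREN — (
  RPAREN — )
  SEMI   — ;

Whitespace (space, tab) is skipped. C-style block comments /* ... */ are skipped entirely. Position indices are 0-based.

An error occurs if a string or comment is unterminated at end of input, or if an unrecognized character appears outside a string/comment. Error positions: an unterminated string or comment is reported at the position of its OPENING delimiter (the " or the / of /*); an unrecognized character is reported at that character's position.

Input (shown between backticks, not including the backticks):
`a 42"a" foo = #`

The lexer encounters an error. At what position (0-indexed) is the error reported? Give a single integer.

Answer: 14

Derivation:
pos=0: emit ID 'a' (now at pos=1)
pos=2: emit NUM '42' (now at pos=4)
pos=4: enter STRING mode
pos=4: emit STR "a" (now at pos=7)
pos=8: emit ID 'foo' (now at pos=11)
pos=12: emit EQ '='
pos=14: ERROR — unrecognized char '#'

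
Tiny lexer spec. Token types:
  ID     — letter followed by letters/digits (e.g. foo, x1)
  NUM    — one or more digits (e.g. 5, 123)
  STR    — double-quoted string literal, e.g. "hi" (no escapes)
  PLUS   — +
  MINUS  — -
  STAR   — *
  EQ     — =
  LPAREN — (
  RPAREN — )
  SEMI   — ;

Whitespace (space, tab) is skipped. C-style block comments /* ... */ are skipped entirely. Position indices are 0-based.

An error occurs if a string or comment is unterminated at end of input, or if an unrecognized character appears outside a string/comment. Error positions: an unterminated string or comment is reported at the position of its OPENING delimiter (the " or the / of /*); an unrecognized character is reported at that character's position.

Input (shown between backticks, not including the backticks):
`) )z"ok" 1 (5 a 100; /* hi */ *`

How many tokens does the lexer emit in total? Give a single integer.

pos=0: emit RPAREN ')'
pos=2: emit RPAREN ')'
pos=3: emit ID 'z' (now at pos=4)
pos=4: enter STRING mode
pos=4: emit STR "ok" (now at pos=8)
pos=9: emit NUM '1' (now at pos=10)
pos=11: emit LPAREN '('
pos=12: emit NUM '5' (now at pos=13)
pos=14: emit ID 'a' (now at pos=15)
pos=16: emit NUM '100' (now at pos=19)
pos=19: emit SEMI ';'
pos=21: enter COMMENT mode (saw '/*')
exit COMMENT mode (now at pos=29)
pos=30: emit STAR '*'
DONE. 11 tokens: [RPAREN, RPAREN, ID, STR, NUM, LPAREN, NUM, ID, NUM, SEMI, STAR]

Answer: 11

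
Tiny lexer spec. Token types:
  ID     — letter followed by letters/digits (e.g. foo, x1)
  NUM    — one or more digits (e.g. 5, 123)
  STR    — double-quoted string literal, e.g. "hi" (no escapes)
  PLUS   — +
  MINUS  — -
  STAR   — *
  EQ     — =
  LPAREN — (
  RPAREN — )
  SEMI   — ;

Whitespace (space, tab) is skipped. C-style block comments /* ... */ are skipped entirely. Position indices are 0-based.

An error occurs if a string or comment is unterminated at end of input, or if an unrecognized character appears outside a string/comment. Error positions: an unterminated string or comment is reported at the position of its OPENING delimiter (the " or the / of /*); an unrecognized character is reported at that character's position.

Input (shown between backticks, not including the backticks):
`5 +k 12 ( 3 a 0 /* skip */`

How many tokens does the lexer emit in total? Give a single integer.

Answer: 8

Derivation:
pos=0: emit NUM '5' (now at pos=1)
pos=2: emit PLUS '+'
pos=3: emit ID 'k' (now at pos=4)
pos=5: emit NUM '12' (now at pos=7)
pos=8: emit LPAREN '('
pos=10: emit NUM '3' (now at pos=11)
pos=12: emit ID 'a' (now at pos=13)
pos=14: emit NUM '0' (now at pos=15)
pos=16: enter COMMENT mode (saw '/*')
exit COMMENT mode (now at pos=26)
DONE. 8 tokens: [NUM, PLUS, ID, NUM, LPAREN, NUM, ID, NUM]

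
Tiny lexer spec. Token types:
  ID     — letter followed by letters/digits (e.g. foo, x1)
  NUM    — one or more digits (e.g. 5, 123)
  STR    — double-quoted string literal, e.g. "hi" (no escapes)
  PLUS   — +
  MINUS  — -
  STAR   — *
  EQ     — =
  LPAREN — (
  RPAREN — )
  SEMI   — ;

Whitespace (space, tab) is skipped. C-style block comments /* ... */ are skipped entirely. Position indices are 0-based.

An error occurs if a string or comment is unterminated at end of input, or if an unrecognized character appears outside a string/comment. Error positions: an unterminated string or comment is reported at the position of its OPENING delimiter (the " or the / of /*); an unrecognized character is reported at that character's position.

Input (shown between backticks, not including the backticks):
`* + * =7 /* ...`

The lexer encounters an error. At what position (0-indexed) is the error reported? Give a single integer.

pos=0: emit STAR '*'
pos=2: emit PLUS '+'
pos=4: emit STAR '*'
pos=6: emit EQ '='
pos=7: emit NUM '7' (now at pos=8)
pos=9: enter COMMENT mode (saw '/*')
pos=9: ERROR — unterminated comment (reached EOF)

Answer: 9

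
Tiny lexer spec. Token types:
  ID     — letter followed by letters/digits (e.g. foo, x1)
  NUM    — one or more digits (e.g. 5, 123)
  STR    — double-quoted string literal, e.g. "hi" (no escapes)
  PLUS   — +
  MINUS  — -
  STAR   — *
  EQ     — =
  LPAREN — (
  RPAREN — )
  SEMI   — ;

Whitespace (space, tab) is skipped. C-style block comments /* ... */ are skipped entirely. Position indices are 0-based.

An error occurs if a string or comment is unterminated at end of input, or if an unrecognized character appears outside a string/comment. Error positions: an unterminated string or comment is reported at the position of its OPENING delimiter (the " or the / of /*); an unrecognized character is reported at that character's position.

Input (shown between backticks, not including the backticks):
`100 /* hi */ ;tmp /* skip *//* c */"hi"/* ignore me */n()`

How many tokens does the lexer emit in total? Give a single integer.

Answer: 7

Derivation:
pos=0: emit NUM '100' (now at pos=3)
pos=4: enter COMMENT mode (saw '/*')
exit COMMENT mode (now at pos=12)
pos=13: emit SEMI ';'
pos=14: emit ID 'tmp' (now at pos=17)
pos=18: enter COMMENT mode (saw '/*')
exit COMMENT mode (now at pos=28)
pos=28: enter COMMENT mode (saw '/*')
exit COMMENT mode (now at pos=35)
pos=35: enter STRING mode
pos=35: emit STR "hi" (now at pos=39)
pos=39: enter COMMENT mode (saw '/*')
exit COMMENT mode (now at pos=54)
pos=54: emit ID 'n' (now at pos=55)
pos=55: emit LPAREN '('
pos=56: emit RPAREN ')'
DONE. 7 tokens: [NUM, SEMI, ID, STR, ID, LPAREN, RPAREN]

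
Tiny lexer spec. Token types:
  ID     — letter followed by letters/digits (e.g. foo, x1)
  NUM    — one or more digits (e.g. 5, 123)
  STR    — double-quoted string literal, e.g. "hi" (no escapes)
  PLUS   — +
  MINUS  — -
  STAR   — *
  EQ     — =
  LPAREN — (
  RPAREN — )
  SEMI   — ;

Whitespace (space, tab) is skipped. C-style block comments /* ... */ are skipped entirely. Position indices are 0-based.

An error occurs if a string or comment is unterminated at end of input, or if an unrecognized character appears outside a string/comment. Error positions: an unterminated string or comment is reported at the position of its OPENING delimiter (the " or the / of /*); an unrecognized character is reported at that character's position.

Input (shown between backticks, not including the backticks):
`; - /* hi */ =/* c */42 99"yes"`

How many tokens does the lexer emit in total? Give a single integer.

pos=0: emit SEMI ';'
pos=2: emit MINUS '-'
pos=4: enter COMMENT mode (saw '/*')
exit COMMENT mode (now at pos=12)
pos=13: emit EQ '='
pos=14: enter COMMENT mode (saw '/*')
exit COMMENT mode (now at pos=21)
pos=21: emit NUM '42' (now at pos=23)
pos=24: emit NUM '99' (now at pos=26)
pos=26: enter STRING mode
pos=26: emit STR "yes" (now at pos=31)
DONE. 6 tokens: [SEMI, MINUS, EQ, NUM, NUM, STR]

Answer: 6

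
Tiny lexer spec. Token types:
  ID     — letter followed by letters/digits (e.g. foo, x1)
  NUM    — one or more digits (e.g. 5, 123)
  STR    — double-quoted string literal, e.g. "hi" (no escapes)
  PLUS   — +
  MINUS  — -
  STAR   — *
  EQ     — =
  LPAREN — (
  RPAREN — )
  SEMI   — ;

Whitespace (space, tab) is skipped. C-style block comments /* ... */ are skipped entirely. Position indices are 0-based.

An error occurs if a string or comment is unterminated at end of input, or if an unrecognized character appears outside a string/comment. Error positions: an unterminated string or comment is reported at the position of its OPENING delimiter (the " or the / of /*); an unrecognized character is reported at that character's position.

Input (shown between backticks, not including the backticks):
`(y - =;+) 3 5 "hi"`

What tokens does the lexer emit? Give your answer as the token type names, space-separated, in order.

Answer: LPAREN ID MINUS EQ SEMI PLUS RPAREN NUM NUM STR

Derivation:
pos=0: emit LPAREN '('
pos=1: emit ID 'y' (now at pos=2)
pos=3: emit MINUS '-'
pos=5: emit EQ '='
pos=6: emit SEMI ';'
pos=7: emit PLUS '+'
pos=8: emit RPAREN ')'
pos=10: emit NUM '3' (now at pos=11)
pos=12: emit NUM '5' (now at pos=13)
pos=14: enter STRING mode
pos=14: emit STR "hi" (now at pos=18)
DONE. 10 tokens: [LPAREN, ID, MINUS, EQ, SEMI, PLUS, RPAREN, NUM, NUM, STR]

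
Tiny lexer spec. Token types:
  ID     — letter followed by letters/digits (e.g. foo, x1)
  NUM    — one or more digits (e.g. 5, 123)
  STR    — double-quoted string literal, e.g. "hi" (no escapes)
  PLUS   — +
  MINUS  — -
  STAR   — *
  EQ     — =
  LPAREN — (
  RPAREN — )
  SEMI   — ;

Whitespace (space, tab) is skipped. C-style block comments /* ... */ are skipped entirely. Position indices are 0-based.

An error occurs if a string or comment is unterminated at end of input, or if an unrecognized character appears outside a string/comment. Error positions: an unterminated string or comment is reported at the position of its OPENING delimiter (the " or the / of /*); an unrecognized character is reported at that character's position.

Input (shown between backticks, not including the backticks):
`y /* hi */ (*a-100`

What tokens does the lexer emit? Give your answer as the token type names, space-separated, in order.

pos=0: emit ID 'y' (now at pos=1)
pos=2: enter COMMENT mode (saw '/*')
exit COMMENT mode (now at pos=10)
pos=11: emit LPAREN '('
pos=12: emit STAR '*'
pos=13: emit ID 'a' (now at pos=14)
pos=14: emit MINUS '-'
pos=15: emit NUM '100' (now at pos=18)
DONE. 6 tokens: [ID, LPAREN, STAR, ID, MINUS, NUM]

Answer: ID LPAREN STAR ID MINUS NUM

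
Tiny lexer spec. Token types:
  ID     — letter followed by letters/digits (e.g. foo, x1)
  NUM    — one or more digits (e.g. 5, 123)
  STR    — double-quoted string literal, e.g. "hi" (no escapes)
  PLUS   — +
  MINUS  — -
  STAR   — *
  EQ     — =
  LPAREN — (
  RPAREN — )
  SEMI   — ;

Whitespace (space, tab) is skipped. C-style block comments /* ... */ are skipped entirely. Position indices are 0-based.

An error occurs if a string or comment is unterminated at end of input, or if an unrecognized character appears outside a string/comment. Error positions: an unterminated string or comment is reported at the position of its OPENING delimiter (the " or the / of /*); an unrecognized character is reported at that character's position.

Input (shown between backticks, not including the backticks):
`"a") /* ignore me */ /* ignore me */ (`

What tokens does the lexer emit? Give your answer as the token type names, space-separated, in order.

Answer: STR RPAREN LPAREN

Derivation:
pos=0: enter STRING mode
pos=0: emit STR "a" (now at pos=3)
pos=3: emit RPAREN ')'
pos=5: enter COMMENT mode (saw '/*')
exit COMMENT mode (now at pos=20)
pos=21: enter COMMENT mode (saw '/*')
exit COMMENT mode (now at pos=36)
pos=37: emit LPAREN '('
DONE. 3 tokens: [STR, RPAREN, LPAREN]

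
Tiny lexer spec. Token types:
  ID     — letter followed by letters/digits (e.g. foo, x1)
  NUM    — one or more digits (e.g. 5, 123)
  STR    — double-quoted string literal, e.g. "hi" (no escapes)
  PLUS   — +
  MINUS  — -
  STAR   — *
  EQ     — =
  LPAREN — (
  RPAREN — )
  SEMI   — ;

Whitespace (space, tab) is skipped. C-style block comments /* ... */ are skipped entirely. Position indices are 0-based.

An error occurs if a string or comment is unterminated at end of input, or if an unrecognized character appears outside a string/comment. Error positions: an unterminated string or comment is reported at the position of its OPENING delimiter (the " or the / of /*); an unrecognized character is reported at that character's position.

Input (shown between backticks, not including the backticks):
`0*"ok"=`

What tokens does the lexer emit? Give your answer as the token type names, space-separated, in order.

pos=0: emit NUM '0' (now at pos=1)
pos=1: emit STAR '*'
pos=2: enter STRING mode
pos=2: emit STR "ok" (now at pos=6)
pos=6: emit EQ '='
DONE. 4 tokens: [NUM, STAR, STR, EQ]

Answer: NUM STAR STR EQ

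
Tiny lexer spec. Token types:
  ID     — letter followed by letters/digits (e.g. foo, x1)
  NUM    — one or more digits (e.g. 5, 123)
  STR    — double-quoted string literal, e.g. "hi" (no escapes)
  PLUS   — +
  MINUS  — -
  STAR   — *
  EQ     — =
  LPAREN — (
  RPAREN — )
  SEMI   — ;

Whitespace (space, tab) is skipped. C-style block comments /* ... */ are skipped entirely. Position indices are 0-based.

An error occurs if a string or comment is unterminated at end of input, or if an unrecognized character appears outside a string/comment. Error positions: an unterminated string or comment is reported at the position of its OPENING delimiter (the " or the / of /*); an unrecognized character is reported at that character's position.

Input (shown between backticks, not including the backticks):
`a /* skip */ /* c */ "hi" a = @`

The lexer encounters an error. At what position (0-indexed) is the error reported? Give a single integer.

pos=0: emit ID 'a' (now at pos=1)
pos=2: enter COMMENT mode (saw '/*')
exit COMMENT mode (now at pos=12)
pos=13: enter COMMENT mode (saw '/*')
exit COMMENT mode (now at pos=20)
pos=21: enter STRING mode
pos=21: emit STR "hi" (now at pos=25)
pos=26: emit ID 'a' (now at pos=27)
pos=28: emit EQ '='
pos=30: ERROR — unrecognized char '@'

Answer: 30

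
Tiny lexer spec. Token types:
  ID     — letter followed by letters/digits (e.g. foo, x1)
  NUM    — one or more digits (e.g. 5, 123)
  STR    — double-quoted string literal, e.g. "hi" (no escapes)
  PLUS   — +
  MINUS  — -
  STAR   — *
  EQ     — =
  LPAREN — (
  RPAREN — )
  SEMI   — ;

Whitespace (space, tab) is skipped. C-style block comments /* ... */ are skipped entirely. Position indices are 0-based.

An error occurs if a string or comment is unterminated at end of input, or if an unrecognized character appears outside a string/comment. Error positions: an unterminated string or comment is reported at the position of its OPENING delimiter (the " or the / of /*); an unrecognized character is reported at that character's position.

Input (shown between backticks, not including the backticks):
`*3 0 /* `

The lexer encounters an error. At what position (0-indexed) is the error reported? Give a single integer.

Answer: 5

Derivation:
pos=0: emit STAR '*'
pos=1: emit NUM '3' (now at pos=2)
pos=3: emit NUM '0' (now at pos=4)
pos=5: enter COMMENT mode (saw '/*')
pos=5: ERROR — unterminated comment (reached EOF)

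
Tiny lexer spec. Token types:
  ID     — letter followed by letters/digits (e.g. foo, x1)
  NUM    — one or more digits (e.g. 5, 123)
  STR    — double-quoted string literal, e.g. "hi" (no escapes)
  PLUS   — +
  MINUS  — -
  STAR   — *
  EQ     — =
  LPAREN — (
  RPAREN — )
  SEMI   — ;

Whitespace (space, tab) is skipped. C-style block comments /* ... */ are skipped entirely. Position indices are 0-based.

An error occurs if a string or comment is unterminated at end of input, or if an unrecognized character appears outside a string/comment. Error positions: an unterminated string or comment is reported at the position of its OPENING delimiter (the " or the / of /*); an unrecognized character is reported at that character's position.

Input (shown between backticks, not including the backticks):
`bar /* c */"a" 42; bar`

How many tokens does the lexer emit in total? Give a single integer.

pos=0: emit ID 'bar' (now at pos=3)
pos=4: enter COMMENT mode (saw '/*')
exit COMMENT mode (now at pos=11)
pos=11: enter STRING mode
pos=11: emit STR "a" (now at pos=14)
pos=15: emit NUM '42' (now at pos=17)
pos=17: emit SEMI ';'
pos=19: emit ID 'bar' (now at pos=22)
DONE. 5 tokens: [ID, STR, NUM, SEMI, ID]

Answer: 5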